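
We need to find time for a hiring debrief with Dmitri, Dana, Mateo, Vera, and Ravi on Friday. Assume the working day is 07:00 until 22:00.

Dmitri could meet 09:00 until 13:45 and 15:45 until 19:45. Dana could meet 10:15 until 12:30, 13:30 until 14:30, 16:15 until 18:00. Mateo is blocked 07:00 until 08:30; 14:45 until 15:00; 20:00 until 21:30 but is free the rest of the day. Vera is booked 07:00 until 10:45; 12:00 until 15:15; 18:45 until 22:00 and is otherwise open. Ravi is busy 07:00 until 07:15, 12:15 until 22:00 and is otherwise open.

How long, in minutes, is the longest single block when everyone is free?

75

Dmitri free: 09:00-13:45, 15:45-19:45.
Dana free: 10:15-12:30, 13:30-14:30, 16:15-18:00.
Mateo free: 08:30-14:45, 15:00-20:00, 21:30-22:00 (invert busy blocks within the working day).
Vera free: 10:45-12:00, 15:15-18:45 (invert busy blocks within the working day).
Ravi free: 07:15-12:15 (invert busy blocks within the working day).
Dmitri ∩ Dana: 10:15-12:30, 13:30-13:45, 16:15-18:00.
Dmitri ∩ Dana ∩ Mateo: 10:15-12:30, 13:30-13:45, 16:15-18:00.
Dmitri ∩ Dana ∩ Mateo ∩ Vera: 10:45-12:00, 16:15-18:00.
Dmitri ∩ Dana ∩ Mateo ∩ Vera ∩ Ravi: 10:45-12:00.
The longest is 10:45-12:00 at 75 minutes.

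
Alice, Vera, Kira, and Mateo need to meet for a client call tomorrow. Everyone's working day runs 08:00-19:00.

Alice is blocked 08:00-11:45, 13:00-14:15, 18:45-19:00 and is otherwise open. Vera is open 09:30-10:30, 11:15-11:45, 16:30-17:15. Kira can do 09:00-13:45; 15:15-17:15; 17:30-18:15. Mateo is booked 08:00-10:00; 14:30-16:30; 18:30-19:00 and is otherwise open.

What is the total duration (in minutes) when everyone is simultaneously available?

Alice free: 11:45-13:00, 14:15-18:45 (invert busy blocks within the working day).
Vera free: 09:30-10:30, 11:15-11:45, 16:30-17:15.
Kira free: 09:00-13:45, 15:15-17:15, 17:30-18:15.
Mateo free: 10:00-14:30, 16:30-18:30 (invert busy blocks within the working day).
Alice ∩ Vera: 16:30-17:15.
Alice ∩ Vera ∩ Kira: 16:30-17:15.
Alice ∩ Vera ∩ Kira ∩ Mateo: 16:30-17:15.
That's a single block of 45 minutes.

45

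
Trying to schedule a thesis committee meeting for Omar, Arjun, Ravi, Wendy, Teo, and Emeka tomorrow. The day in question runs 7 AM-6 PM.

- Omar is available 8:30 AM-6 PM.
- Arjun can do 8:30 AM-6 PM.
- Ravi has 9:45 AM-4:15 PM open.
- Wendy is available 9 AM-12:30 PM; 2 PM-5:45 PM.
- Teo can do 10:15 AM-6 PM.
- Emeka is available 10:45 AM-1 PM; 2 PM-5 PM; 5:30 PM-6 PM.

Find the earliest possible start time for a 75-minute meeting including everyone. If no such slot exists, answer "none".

10:45

Omar ∩ Arjun: 08:30-18:00.
Omar ∩ Arjun ∩ Ravi: 09:45-16:15.
Omar ∩ Arjun ∩ Ravi ∩ Wendy: 09:45-12:30, 14:00-16:15.
Omar ∩ Arjun ∩ Ravi ∩ Wendy ∩ Teo: 10:15-12:30, 14:00-16:15.
Omar ∩ Arjun ∩ Ravi ∩ Wendy ∩ Teo ∩ Emeka: 10:45-12:30, 14:00-16:15.
Those are the intersection windows.
The first common window of at least 75 minutes is 10:45-12:30, so the earliest start is 10:45.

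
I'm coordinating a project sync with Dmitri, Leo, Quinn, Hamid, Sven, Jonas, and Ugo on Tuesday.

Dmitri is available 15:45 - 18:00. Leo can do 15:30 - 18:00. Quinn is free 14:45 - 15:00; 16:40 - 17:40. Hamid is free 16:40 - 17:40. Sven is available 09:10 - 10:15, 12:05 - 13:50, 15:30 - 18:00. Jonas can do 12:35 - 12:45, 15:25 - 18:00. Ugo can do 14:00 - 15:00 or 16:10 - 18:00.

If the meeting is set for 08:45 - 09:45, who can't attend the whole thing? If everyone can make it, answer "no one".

Dmitri, Hamid, Jonas, Leo, Quinn, Sven, Ugo

Dmitri: not fully free for 08:45-09:45. Leo: not fully free for 08:45-09:45. Quinn: not fully free for 08:45-09:45. Hamid: not fully free for 08:45-09:45. Sven: not fully free for 08:45-09:45. Jonas: not fully free for 08:45-09:45. Ugo: not fully free for 08:45-09:45.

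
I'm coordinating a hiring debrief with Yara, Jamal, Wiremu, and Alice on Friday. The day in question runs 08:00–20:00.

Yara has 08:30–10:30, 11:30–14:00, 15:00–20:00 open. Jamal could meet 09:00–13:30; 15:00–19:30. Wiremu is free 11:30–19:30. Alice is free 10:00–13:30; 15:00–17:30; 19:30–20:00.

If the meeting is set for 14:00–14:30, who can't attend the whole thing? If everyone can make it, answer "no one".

Alice, Jamal, Yara

Yara: not fully free for 14:00-14:30. Jamal: not fully free for 14:00-14:30. Wiremu: free for 14:00-14:30. Alice: not fully free for 14:00-14:30.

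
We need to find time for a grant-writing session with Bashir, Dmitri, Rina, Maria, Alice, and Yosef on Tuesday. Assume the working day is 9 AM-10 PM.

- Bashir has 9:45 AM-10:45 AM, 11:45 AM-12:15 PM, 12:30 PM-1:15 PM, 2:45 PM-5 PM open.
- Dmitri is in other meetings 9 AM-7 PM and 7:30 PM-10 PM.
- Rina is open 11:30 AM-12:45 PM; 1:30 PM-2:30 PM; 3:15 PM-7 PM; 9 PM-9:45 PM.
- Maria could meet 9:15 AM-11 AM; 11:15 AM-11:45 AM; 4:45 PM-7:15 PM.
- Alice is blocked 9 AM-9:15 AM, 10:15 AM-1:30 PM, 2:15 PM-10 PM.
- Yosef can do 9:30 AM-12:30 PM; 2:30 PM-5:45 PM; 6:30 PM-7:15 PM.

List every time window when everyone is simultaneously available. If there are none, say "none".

Bashir free: 09:45-10:45, 11:45-12:15, 12:30-13:15, 14:45-17:00.
Dmitri free: 19:00-19:30 (invert busy blocks within the working day).
Rina free: 11:30-12:45, 13:30-14:30, 15:15-19:00, 21:00-21:45.
Maria free: 09:15-11:00, 11:15-11:45, 16:45-19:15.
Alice free: 09:15-10:15, 13:30-14:15 (invert busy blocks within the working day).
Yosef free: 09:30-12:30, 14:30-17:45, 18:30-19:15.
Bashir ∩ Dmitri: ∅.
Bashir ∩ Dmitri ∩ Rina: ∅.
Bashir ∩ Dmitri ∩ Rina ∩ Maria: ∅.
Bashir ∩ Dmitri ∩ Rina ∩ Maria ∩ Alice: ∅.
Bashir ∩ Dmitri ∩ Rina ∩ Maria ∩ Alice ∩ Yosef: ∅.
There is no time when everyone is free.

none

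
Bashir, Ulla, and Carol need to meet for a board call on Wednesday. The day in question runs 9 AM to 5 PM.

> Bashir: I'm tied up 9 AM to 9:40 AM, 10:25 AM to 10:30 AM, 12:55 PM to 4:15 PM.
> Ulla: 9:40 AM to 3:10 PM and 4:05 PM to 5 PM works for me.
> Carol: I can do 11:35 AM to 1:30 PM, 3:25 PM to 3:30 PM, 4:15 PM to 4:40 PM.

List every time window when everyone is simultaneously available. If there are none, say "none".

Bashir free: 09:40-10:25, 10:30-12:55, 16:15-17:00 (invert busy blocks within the working day).
Ulla free: 09:40-15:10, 16:05-17:00.
Carol free: 11:35-13:30, 15:25-15:30, 16:15-16:40.
Bashir ∩ Ulla: 09:40-10:25, 10:30-12:55, 16:15-17:00.
Bashir ∩ Ulla ∩ Carol: 11:35-12:55, 16:15-16:40.

11:35-12:55, 16:15-16:40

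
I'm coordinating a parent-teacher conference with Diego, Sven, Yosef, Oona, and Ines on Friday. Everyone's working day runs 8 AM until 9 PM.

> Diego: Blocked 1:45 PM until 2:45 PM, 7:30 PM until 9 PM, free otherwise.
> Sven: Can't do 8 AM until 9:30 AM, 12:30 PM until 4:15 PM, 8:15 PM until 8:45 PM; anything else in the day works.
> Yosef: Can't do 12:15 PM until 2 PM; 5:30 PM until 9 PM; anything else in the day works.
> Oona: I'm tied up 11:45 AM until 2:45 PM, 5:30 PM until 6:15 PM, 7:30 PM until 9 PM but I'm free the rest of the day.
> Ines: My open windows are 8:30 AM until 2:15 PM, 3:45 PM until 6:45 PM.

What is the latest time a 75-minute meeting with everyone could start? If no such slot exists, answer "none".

Diego free: 08:00-13:45, 14:45-19:30 (invert busy blocks within the working day).
Sven free: 09:30-12:30, 16:15-20:15, 20:45-21:00 (invert busy blocks within the working day).
Yosef free: 08:00-12:15, 14:00-17:30 (invert busy blocks within the working day).
Oona free: 08:00-11:45, 14:45-17:30, 18:15-19:30 (invert busy blocks within the working day).
Ines free: 08:30-14:15, 15:45-18:45.
Diego ∩ Sven: 09:30-12:30, 16:15-19:30.
Diego ∩ Sven ∩ Yosef: 09:30-12:15, 16:15-17:30.
Diego ∩ Sven ∩ Yosef ∩ Oona: 09:30-11:45, 16:15-17:30.
Diego ∩ Sven ∩ Yosef ∩ Oona ∩ Ines: 09:30-11:45, 16:15-17:30.
The last common window of at least 75 minutes is 16:15-17:30; a 75-minute meeting can start as late as 16:15 and still end by 17:30.

16:15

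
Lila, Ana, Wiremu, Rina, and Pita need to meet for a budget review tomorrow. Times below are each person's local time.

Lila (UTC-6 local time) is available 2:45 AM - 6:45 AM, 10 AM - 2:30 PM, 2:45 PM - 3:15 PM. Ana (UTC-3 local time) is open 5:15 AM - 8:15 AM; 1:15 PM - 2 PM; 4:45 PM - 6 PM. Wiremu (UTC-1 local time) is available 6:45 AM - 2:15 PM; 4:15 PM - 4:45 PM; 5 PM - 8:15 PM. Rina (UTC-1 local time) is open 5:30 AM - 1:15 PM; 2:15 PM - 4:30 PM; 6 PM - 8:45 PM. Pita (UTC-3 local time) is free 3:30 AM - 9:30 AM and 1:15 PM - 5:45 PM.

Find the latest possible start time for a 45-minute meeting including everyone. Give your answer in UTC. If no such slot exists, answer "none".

Lila in UTC: 08:45-12:45, 16:00-20:30, 20:45-21:15 (add 6h to convert from UTC-6).
Ana in UTC: 08:15-11:15, 16:15-17:00, 19:45-21:00 (add 3h to convert from UTC-3).
Wiremu in UTC: 07:45-15:15, 17:15-17:45, 18:00-21:15 (add 1h to convert from UTC-1).
Rina in UTC: 06:30-14:15, 15:15-17:30, 19:00-21:45 (add 1h to convert from UTC-1).
Pita in UTC: 06:30-12:30, 16:15-20:45 (add 3h to convert from UTC-3).
Lila ∩ Ana: 08:45-11:15, 16:15-17:00, 19:45-20:30, 20:45-21:00.
Lila ∩ Ana ∩ Wiremu: 08:45-11:15, 19:45-20:30, 20:45-21:00.
Lila ∩ Ana ∩ Wiremu ∩ Rina: 08:45-11:15, 19:45-20:30, 20:45-21:00.
Lila ∩ Ana ∩ Wiremu ∩ Rina ∩ Pita: 08:45-11:15, 19:45-20:30.
So the common availability across everyone is 08:45-11:15, 19:45-20:30.
The last common window of at least 45 minutes is 19:45-20:30; a 45-minute meeting can start as late as 19:45 and still end by 20:30.

19:45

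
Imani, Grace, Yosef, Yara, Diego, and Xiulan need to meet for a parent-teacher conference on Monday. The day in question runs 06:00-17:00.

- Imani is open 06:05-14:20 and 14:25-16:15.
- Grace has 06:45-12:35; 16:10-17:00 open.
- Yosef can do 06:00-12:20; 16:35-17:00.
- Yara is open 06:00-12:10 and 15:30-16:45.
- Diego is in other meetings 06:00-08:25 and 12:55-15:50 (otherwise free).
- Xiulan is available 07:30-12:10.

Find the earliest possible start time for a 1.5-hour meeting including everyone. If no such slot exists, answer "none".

Imani free: 06:05-14:20, 14:25-16:15.
Grace free: 06:45-12:35, 16:10-17:00.
Yosef free: 06:00-12:20, 16:35-17:00.
Yara free: 06:00-12:10, 15:30-16:45.
Diego free: 08:25-12:55, 15:50-17:00 (invert busy blocks within the working day).
Xiulan free: 07:30-12:10.
Imani ∩ Grace: 06:45-12:35, 16:10-16:15.
Imani ∩ Grace ∩ Yosef: 06:45-12:20.
Imani ∩ Grace ∩ Yosef ∩ Yara: 06:45-12:10.
Imani ∩ Grace ∩ Yosef ∩ Yara ∩ Diego: 08:25-12:10.
Imani ∩ Grace ∩ Yosef ∩ Yara ∩ Diego ∩ Xiulan: 08:25-12:10.
Those are the intersection windows.
The first common window of at least 90 minutes is 08:25-12:10, so the earliest start is 08:25.

08:25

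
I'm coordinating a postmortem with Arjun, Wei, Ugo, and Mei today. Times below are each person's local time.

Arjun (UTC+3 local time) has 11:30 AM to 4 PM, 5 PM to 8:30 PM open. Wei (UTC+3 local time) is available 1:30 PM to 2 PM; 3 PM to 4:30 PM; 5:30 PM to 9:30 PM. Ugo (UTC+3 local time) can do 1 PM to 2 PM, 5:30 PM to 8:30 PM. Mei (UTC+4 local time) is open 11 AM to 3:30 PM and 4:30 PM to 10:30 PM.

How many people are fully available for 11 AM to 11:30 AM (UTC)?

Arjun in UTC: 08:30-13:00, 14:00-17:30 (subtract 3h to convert from UTC+3).
Wei in UTC: 10:30-11:00, 12:00-13:30, 14:30-18:30 (subtract 3h to convert from UTC+3).
Ugo in UTC: 10:00-11:00, 14:30-17:30 (subtract 3h to convert from UTC+3).
Mei in UTC: 07:00-11:30, 12:30-18:30 (subtract 4h to convert from UTC+4).
Arjun and Mei can make the full 11:00-11:30 slot — that's 2.

2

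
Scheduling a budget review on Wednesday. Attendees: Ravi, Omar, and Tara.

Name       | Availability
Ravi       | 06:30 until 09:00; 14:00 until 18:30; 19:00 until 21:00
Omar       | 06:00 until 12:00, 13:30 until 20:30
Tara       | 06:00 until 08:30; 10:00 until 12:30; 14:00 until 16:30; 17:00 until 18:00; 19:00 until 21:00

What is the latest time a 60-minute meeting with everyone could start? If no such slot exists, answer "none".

19:30

Ravi ∩ Omar: 06:30-09:00, 14:00-18:30, 19:00-20:30.
Ravi ∩ Omar ∩ Tara: 06:30-08:30, 14:00-16:30, 17:00-18:00, 19:00-20:30.
Those are the intersection windows.
The last common window of at least 60 minutes is 19:00-20:30; a 60-minute meeting can start as late as 19:30 and still end by 20:30.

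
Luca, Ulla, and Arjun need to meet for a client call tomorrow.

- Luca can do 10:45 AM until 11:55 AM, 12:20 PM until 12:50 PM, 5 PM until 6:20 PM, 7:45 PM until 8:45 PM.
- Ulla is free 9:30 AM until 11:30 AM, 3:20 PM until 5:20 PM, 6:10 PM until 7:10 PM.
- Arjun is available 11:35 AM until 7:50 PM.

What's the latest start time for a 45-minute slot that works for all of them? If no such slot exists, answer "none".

Luca ∩ Ulla: 10:45-11:30, 17:00-17:20, 18:10-18:20.
Luca ∩ Ulla ∩ Arjun: 17:00-17:20, 18:10-18:20.
No common window is at least 45 minutes long.

none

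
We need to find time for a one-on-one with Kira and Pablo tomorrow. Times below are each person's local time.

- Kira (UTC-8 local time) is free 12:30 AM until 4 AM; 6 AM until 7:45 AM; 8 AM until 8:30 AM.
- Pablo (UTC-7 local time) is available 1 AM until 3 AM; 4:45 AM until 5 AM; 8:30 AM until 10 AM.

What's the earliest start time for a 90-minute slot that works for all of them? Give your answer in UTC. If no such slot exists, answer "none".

08:30

Kira in UTC: 08:30-12:00, 14:00-15:45, 16:00-16:30 (add 8h to convert from UTC-8).
Pablo in UTC: 08:00-10:00, 11:45-12:00, 15:30-17:00 (add 7h to convert from UTC-7).
Kira ∩ Pablo: 08:30-10:00, 11:45-12:00, 15:30-15:45, 16:00-16:30.
The first common window of at least 90 minutes is 08:30-10:00, so the earliest start is 08:30.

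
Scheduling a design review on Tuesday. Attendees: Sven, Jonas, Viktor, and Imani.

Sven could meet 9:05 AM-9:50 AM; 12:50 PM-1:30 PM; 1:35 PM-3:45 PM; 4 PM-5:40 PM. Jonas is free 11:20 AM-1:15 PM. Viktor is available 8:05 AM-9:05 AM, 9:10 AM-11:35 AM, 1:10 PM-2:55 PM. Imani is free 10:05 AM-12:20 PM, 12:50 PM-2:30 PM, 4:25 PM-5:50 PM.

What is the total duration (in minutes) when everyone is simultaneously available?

5

Sven ∩ Jonas: 12:50-13:15.
Sven ∩ Jonas ∩ Viktor: 13:10-13:15.
Sven ∩ Jonas ∩ Viktor ∩ Imani: 13:10-13:15.
That's a single block of 5 minutes.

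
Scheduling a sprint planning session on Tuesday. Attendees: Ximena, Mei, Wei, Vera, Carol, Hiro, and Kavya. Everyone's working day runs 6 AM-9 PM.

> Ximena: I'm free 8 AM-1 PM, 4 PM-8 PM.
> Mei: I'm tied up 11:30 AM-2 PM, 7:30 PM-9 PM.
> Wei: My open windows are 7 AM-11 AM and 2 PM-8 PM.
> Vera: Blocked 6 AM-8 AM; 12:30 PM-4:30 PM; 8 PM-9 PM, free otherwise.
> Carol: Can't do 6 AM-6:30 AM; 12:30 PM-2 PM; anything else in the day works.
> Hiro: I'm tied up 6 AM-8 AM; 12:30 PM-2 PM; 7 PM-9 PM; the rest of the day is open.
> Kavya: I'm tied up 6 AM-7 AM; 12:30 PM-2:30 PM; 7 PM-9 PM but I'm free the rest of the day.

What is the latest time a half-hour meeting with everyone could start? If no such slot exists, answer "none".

Ximena free: 08:00-13:00, 16:00-20:00.
Mei free: 06:00-11:30, 14:00-19:30 (invert busy blocks within the working day).
Wei free: 07:00-11:00, 14:00-20:00.
Vera free: 08:00-12:30, 16:30-20:00 (invert busy blocks within the working day).
Carol free: 06:30-12:30, 14:00-21:00 (invert busy blocks within the working day).
Hiro free: 08:00-12:30, 14:00-19:00 (invert busy blocks within the working day).
Kavya free: 07:00-12:30, 14:30-19:00 (invert busy blocks within the working day).
Ximena ∩ Mei: 08:00-11:30, 16:00-19:30.
Ximena ∩ Mei ∩ Wei: 08:00-11:00, 16:00-19:30.
Ximena ∩ Mei ∩ Wei ∩ Vera: 08:00-11:00, 16:30-19:30.
Ximena ∩ Mei ∩ Wei ∩ Vera ∩ Carol: 08:00-11:00, 16:30-19:30.
Ximena ∩ Mei ∩ Wei ∩ Vera ∩ Carol ∩ Hiro: 08:00-11:00, 16:30-19:00.
Ximena ∩ Mei ∩ Wei ∩ Vera ∩ Carol ∩ Hiro ∩ Kavya: 08:00-11:00, 16:30-19:00.
The last common window of at least 30 minutes is 16:30-19:00; a 30-minute meeting can start as late as 18:30 and still end by 19:00.

18:30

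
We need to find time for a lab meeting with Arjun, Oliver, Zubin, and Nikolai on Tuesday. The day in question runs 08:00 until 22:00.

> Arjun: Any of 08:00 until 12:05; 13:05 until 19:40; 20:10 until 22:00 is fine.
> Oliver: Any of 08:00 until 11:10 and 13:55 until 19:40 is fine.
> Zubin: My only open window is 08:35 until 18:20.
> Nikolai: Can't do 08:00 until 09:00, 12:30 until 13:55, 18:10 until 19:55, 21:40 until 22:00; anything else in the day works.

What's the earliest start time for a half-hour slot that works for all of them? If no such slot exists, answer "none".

09:00

Arjun free: 08:00-12:05, 13:05-19:40, 20:10-22:00.
Oliver free: 08:00-11:10, 13:55-19:40.
Zubin free: 08:35-18:20.
Nikolai free: 09:00-12:30, 13:55-18:10, 19:55-21:40 (invert busy blocks within the working day).
Arjun ∩ Oliver: 08:00-11:10, 13:55-19:40.
Arjun ∩ Oliver ∩ Zubin: 08:35-11:10, 13:55-18:20.
Arjun ∩ Oliver ∩ Zubin ∩ Nikolai: 09:00-11:10, 13:55-18:10.
So the common availability across everyone is 09:00-11:10, 13:55-18:10.
The first common window of at least 30 minutes is 09:00-11:10, so the earliest start is 09:00.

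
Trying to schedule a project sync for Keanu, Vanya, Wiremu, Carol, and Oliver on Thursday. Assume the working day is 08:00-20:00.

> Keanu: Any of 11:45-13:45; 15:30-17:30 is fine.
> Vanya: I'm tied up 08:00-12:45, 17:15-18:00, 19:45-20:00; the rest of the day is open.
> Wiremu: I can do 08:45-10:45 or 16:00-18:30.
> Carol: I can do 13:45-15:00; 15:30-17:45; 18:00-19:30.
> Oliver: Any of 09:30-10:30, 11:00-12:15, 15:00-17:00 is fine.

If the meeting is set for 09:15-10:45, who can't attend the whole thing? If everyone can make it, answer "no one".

Carol, Keanu, Oliver, Vanya

Keanu free: 11:45-13:45, 15:30-17:30.
Vanya free: 12:45-17:15, 18:00-19:45 (invert busy blocks within the working day).
Wiremu free: 08:45-10:45, 16:00-18:30.
Carol free: 13:45-15:00, 15:30-17:45, 18:00-19:30.
Oliver free: 09:30-10:30, 11:00-12:15, 15:00-17:00.
Keanu: not fully free for 09:15-10:45. Vanya: not fully free for 09:15-10:45. Wiremu: free for 09:15-10:45. Carol: not fully free for 09:15-10:45. Oliver: not fully free for 09:15-10:45.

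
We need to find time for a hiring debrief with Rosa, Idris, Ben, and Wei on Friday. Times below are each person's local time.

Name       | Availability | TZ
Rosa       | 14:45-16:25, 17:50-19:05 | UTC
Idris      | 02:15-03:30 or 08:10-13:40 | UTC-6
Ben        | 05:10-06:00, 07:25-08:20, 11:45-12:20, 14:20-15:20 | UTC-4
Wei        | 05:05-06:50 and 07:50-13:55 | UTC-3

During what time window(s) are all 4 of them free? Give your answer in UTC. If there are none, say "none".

15:45-16:20

Rosa in UTC: 14:45-16:25, 17:50-19:05.
Idris in UTC: 08:15-09:30, 14:10-19:40 (add 6h to convert from UTC-6).
Ben in UTC: 09:10-10:00, 11:25-12:20, 15:45-16:20, 18:20-19:20 (add 4h to convert from UTC-4).
Wei in UTC: 08:05-09:50, 10:50-16:55 (add 3h to convert from UTC-3).
Rosa ∩ Idris: 14:45-16:25, 17:50-19:05.
Rosa ∩ Idris ∩ Ben: 15:45-16:20, 18:20-19:05.
Rosa ∩ Idris ∩ Ben ∩ Wei: 15:45-16:20.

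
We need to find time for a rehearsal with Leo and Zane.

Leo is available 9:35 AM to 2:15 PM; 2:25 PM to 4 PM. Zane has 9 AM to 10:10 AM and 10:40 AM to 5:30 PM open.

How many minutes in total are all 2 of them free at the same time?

Leo ∩ Zane: 09:35-10:10, 10:40-14:15, 14:25-16:00.
Summing the common windows: 35 + 215 + 95 = 345 minutes.

345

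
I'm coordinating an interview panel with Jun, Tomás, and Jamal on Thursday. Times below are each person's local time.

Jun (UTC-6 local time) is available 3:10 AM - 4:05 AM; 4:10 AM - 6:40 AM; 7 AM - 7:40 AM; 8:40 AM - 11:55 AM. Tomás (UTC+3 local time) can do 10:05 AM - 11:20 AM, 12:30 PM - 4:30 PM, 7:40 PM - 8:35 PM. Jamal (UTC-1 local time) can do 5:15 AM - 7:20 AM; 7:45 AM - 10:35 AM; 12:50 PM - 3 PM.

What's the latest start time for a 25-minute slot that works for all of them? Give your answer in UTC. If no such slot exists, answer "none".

11:10

Jun in UTC: 09:10-10:05, 10:10-12:40, 13:00-13:40, 14:40-17:55 (add 6h to convert from UTC-6).
Tomás in UTC: 07:05-08:20, 09:30-13:30, 16:40-17:35 (subtract 3h to convert from UTC+3).
Jamal in UTC: 06:15-08:20, 08:45-11:35, 13:50-16:00 (add 1h to convert from UTC-1).
Jun ∩ Tomás: 09:30-10:05, 10:10-12:40, 13:00-13:30, 16:40-17:35.
Jun ∩ Tomás ∩ Jamal: 09:30-10:05, 10:10-11:35.
Those are the intersection windows.
The last common window of at least 25 minutes is 10:10-11:35; a 25-minute meeting can start as late as 11:10 and still end by 11:35.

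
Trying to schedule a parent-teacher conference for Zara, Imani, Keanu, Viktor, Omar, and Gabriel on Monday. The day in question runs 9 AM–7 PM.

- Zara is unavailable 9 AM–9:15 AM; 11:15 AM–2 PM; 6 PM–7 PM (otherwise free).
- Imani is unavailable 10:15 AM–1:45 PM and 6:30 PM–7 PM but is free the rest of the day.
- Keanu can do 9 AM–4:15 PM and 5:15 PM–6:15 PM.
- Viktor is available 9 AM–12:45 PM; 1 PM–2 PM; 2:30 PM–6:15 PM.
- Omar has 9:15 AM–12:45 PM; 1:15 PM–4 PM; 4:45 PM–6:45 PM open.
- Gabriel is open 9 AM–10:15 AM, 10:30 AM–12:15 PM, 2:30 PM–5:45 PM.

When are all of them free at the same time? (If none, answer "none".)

09:15-10:15, 14:30-16:00, 17:15-17:45

Zara free: 09:15-11:15, 14:00-18:00 (invert busy blocks within the working day).
Imani free: 09:00-10:15, 13:45-18:30 (invert busy blocks within the working day).
Keanu free: 09:00-16:15, 17:15-18:15.
Viktor free: 09:00-12:45, 13:00-14:00, 14:30-18:15.
Omar free: 09:15-12:45, 13:15-16:00, 16:45-18:45.
Gabriel free: 09:00-10:15, 10:30-12:15, 14:30-17:45.
Zara ∩ Imani: 09:15-10:15, 14:00-18:00.
Zara ∩ Imani ∩ Keanu: 09:15-10:15, 14:00-16:15, 17:15-18:00.
Zara ∩ Imani ∩ Keanu ∩ Viktor: 09:15-10:15, 14:30-16:15, 17:15-18:00.
Zara ∩ Imani ∩ Keanu ∩ Viktor ∩ Omar: 09:15-10:15, 14:30-16:00, 17:15-18:00.
Zara ∩ Imani ∩ Keanu ∩ Viktor ∩ Omar ∩ Gabriel: 09:15-10:15, 14:30-16:00, 17:15-17:45.
Those are the intersection windows.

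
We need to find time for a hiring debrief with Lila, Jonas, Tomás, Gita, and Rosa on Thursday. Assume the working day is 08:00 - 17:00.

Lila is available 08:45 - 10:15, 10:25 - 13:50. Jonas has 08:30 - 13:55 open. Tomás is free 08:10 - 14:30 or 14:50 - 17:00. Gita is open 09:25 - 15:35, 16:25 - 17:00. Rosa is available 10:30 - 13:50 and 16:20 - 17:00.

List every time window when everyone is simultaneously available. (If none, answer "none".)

Lila ∩ Jonas: 08:45-10:15, 10:25-13:50.
Lila ∩ Jonas ∩ Tomás: 08:45-10:15, 10:25-13:50.
Lila ∩ Jonas ∩ Tomás ∩ Gita: 09:25-10:15, 10:25-13:50.
Lila ∩ Jonas ∩ Tomás ∩ Gita ∩ Rosa: 10:30-13:50.

10:30-13:50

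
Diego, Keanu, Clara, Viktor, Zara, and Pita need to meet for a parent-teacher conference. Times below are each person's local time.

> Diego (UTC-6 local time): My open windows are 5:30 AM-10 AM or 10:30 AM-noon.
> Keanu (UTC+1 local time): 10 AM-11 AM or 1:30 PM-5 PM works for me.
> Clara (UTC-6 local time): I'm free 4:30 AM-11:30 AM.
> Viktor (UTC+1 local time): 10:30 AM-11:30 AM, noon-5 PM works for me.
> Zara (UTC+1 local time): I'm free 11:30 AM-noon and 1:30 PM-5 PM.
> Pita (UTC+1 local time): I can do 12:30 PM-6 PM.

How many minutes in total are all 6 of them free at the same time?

Diego in UTC: 11:30-16:00, 16:30-18:00 (add 6h to convert from UTC-6).
Keanu in UTC: 09:00-10:00, 12:30-16:00 (subtract 1h to convert from UTC+1).
Clara in UTC: 10:30-17:30 (add 6h to convert from UTC-6).
Viktor in UTC: 09:30-10:30, 11:00-16:00 (subtract 1h to convert from UTC+1).
Zara in UTC: 10:30-11:00, 12:30-16:00 (subtract 1h to convert from UTC+1).
Pita in UTC: 11:30-17:00 (subtract 1h to convert from UTC+1).
Diego ∩ Keanu: 12:30-16:00.
Diego ∩ Keanu ∩ Clara: 12:30-16:00.
Diego ∩ Keanu ∩ Clara ∩ Viktor: 12:30-16:00.
Diego ∩ Keanu ∩ Clara ∩ Viktor ∩ Zara: 12:30-16:00.
Diego ∩ Keanu ∩ Clara ∩ Viktor ∩ Zara ∩ Pita: 12:30-16:00.
That's a single block of 210 minutes.

210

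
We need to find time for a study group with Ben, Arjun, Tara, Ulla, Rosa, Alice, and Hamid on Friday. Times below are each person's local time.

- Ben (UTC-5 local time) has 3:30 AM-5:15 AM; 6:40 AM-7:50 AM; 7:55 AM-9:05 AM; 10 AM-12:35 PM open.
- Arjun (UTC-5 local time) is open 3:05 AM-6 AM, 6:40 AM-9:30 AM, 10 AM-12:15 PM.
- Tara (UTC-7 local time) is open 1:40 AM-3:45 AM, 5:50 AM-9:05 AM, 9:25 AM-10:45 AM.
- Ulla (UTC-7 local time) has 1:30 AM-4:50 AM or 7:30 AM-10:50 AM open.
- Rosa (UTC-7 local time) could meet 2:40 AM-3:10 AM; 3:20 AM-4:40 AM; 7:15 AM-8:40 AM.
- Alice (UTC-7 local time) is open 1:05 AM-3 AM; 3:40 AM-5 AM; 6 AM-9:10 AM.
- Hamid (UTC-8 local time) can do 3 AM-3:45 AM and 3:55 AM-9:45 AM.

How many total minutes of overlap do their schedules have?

40

Ben in UTC: 08:30-10:15, 11:40-12:50, 12:55-14:05, 15:00-17:35 (add 5h to convert from UTC-5).
Arjun in UTC: 08:05-11:00, 11:40-14:30, 15:00-17:15 (add 5h to convert from UTC-5).
Tara in UTC: 08:40-10:45, 12:50-16:05, 16:25-17:45 (add 7h to convert from UTC-7).
Ulla in UTC: 08:30-11:50, 14:30-17:50 (add 7h to convert from UTC-7).
Rosa in UTC: 09:40-10:10, 10:20-11:40, 14:15-15:40 (add 7h to convert from UTC-7).
Alice in UTC: 08:05-10:00, 10:40-12:00, 13:00-16:10 (add 7h to convert from UTC-7).
Hamid in UTC: 11:00-11:45, 11:55-17:45 (add 8h to convert from UTC-8).
Ben ∩ Arjun: 08:30-10:15, 11:40-12:50, 12:55-14:05, 15:00-17:15.
Ben ∩ Arjun ∩ Tara: 08:40-10:15, 12:55-14:05, 15:00-16:05, 16:25-17:15.
Ben ∩ Arjun ∩ Tara ∩ Ulla: 08:40-10:15, 15:00-16:05, 16:25-17:15.
Ben ∩ Arjun ∩ Tara ∩ Ulla ∩ Rosa: 09:40-10:10, 15:00-15:40.
Ben ∩ Arjun ∩ Tara ∩ Ulla ∩ Rosa ∩ Alice: 09:40-10:00, 15:00-15:40.
Ben ∩ Arjun ∩ Tara ∩ Ulla ∩ Rosa ∩ Alice ∩ Hamid: 15:00-15:40.
So the common availability across everyone is 15:00-15:40.
That's a single block of 40 minutes.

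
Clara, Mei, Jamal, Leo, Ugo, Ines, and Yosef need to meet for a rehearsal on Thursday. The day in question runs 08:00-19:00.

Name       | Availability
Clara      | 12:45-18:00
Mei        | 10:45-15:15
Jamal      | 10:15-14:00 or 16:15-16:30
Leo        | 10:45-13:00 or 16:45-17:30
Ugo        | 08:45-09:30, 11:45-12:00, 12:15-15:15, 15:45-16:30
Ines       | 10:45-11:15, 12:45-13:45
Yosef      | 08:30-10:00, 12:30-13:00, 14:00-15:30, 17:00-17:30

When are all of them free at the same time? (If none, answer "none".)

Clara ∩ Mei: 12:45-15:15.
Clara ∩ Mei ∩ Jamal: 12:45-14:00.
Clara ∩ Mei ∩ Jamal ∩ Leo: 12:45-13:00.
Clara ∩ Mei ∩ Jamal ∩ Leo ∩ Ugo: 12:45-13:00.
Clara ∩ Mei ∩ Jamal ∩ Leo ∩ Ugo ∩ Ines: 12:45-13:00.
Clara ∩ Mei ∩ Jamal ∩ Leo ∩ Ugo ∩ Ines ∩ Yosef: 12:45-13:00.

12:45-13:00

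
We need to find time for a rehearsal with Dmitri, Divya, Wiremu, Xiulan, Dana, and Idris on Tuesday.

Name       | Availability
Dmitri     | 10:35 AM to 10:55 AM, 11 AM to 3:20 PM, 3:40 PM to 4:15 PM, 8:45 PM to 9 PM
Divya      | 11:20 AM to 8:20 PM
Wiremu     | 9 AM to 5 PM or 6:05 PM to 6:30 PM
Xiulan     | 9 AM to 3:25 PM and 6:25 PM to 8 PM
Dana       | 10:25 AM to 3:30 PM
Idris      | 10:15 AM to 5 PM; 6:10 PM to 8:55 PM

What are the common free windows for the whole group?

11:20-15:20

Dmitri ∩ Divya: 11:20-15:20, 15:40-16:15.
Dmitri ∩ Divya ∩ Wiremu: 11:20-15:20, 15:40-16:15.
Dmitri ∩ Divya ∩ Wiremu ∩ Xiulan: 11:20-15:20.
Dmitri ∩ Divya ∩ Wiremu ∩ Xiulan ∩ Dana: 11:20-15:20.
Dmitri ∩ Divya ∩ Wiremu ∩ Xiulan ∩ Dana ∩ Idris: 11:20-15:20.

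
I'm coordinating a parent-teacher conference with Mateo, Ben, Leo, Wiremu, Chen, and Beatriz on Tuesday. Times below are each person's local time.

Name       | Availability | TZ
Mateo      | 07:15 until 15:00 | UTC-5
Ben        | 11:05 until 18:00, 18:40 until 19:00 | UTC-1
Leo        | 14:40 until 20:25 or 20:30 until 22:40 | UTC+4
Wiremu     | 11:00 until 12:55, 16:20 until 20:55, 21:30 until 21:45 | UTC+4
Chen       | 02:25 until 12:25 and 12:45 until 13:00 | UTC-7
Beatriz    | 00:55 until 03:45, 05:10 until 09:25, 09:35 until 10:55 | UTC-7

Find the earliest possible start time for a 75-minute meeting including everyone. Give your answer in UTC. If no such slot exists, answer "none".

12:20

Mateo in UTC: 12:15-20:00 (add 5h to convert from UTC-5).
Ben in UTC: 12:05-19:00, 19:40-20:00 (add 1h to convert from UTC-1).
Leo in UTC: 10:40-16:25, 16:30-18:40 (subtract 4h to convert from UTC+4).
Wiremu in UTC: 07:00-08:55, 12:20-16:55, 17:30-17:45 (subtract 4h to convert from UTC+4).
Chen in UTC: 09:25-19:25, 19:45-20:00 (add 7h to convert from UTC-7).
Beatriz in UTC: 07:55-10:45, 12:10-16:25, 16:35-17:55 (add 7h to convert from UTC-7).
Mateo ∩ Ben: 12:15-19:00, 19:40-20:00.
Mateo ∩ Ben ∩ Leo: 12:15-16:25, 16:30-18:40.
Mateo ∩ Ben ∩ Leo ∩ Wiremu: 12:20-16:25, 16:30-16:55, 17:30-17:45.
Mateo ∩ Ben ∩ Leo ∩ Wiremu ∩ Chen: 12:20-16:25, 16:30-16:55, 17:30-17:45.
Mateo ∩ Ben ∩ Leo ∩ Wiremu ∩ Chen ∩ Beatriz: 12:20-16:25, 16:35-16:55, 17:30-17:45.
Those are the intersection windows.
The first common window of at least 75 minutes is 12:20-16:25, so the earliest start is 12:20.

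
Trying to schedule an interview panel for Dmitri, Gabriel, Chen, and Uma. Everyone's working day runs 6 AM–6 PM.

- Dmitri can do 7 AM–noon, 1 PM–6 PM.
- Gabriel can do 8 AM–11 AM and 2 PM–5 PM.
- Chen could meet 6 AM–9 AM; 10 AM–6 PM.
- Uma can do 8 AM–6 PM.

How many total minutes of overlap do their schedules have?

Dmitri ∩ Gabriel: 08:00-11:00, 14:00-17:00.
Dmitri ∩ Gabriel ∩ Chen: 08:00-09:00, 10:00-11:00, 14:00-17:00.
Dmitri ∩ Gabriel ∩ Chen ∩ Uma: 08:00-09:00, 10:00-11:00, 14:00-17:00.
Summing the common windows: 60 + 60 + 180 = 300 minutes.

300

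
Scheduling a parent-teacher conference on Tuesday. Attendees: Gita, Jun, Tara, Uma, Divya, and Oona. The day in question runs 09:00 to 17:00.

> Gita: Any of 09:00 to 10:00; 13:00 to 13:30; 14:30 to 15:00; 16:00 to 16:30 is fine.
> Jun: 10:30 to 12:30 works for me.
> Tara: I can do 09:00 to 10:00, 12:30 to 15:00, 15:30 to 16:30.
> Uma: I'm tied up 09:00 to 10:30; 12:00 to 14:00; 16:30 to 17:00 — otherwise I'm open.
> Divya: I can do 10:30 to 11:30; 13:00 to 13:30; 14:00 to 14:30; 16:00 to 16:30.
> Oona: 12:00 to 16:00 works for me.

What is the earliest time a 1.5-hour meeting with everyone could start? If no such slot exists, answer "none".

none

Gita free: 09:00-10:00, 13:00-13:30, 14:30-15:00, 16:00-16:30.
Jun free: 10:30-12:30.
Tara free: 09:00-10:00, 12:30-15:00, 15:30-16:30.
Uma free: 10:30-12:00, 14:00-16:30 (invert busy blocks within the working day).
Divya free: 10:30-11:30, 13:00-13:30, 14:00-14:30, 16:00-16:30.
Oona free: 12:00-16:00.
Gita ∩ Jun: ∅.
Gita ∩ Jun ∩ Tara: ∅.
Gita ∩ Jun ∩ Tara ∩ Uma: ∅.
Gita ∩ Jun ∩ Tara ∩ Uma ∩ Divya: ∅.
Gita ∩ Jun ∩ Tara ∩ Uma ∩ Divya ∩ Oona: ∅.
There is no time when everyone is free.
No common window is at least 90 minutes long.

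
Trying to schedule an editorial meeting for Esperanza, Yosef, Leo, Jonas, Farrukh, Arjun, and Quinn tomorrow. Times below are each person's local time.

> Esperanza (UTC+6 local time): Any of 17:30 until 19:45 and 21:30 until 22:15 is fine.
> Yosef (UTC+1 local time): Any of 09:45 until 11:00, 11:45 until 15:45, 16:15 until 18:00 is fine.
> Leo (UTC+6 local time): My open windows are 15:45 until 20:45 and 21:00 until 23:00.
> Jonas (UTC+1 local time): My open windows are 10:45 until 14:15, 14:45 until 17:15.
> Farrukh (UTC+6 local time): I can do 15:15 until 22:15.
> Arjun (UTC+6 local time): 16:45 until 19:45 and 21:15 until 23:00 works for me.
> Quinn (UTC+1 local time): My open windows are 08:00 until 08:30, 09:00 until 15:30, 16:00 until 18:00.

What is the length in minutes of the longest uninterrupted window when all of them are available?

Esperanza in UTC: 11:30-13:45, 15:30-16:15 (subtract 6h to convert from UTC+6).
Yosef in UTC: 08:45-10:00, 10:45-14:45, 15:15-17:00 (subtract 1h to convert from UTC+1).
Leo in UTC: 09:45-14:45, 15:00-17:00 (subtract 6h to convert from UTC+6).
Jonas in UTC: 09:45-13:15, 13:45-16:15 (subtract 1h to convert from UTC+1).
Farrukh in UTC: 09:15-16:15 (subtract 6h to convert from UTC+6).
Arjun in UTC: 10:45-13:45, 15:15-17:00 (subtract 6h to convert from UTC+6).
Quinn in UTC: 07:00-07:30, 08:00-14:30, 15:00-17:00 (subtract 1h to convert from UTC+1).
Esperanza ∩ Yosef: 11:30-13:45, 15:30-16:15.
Esperanza ∩ Yosef ∩ Leo: 11:30-13:45, 15:30-16:15.
Esperanza ∩ Yosef ∩ Leo ∩ Jonas: 11:30-13:15, 15:30-16:15.
Esperanza ∩ Yosef ∩ Leo ∩ Jonas ∩ Farrukh: 11:30-13:15, 15:30-16:15.
Esperanza ∩ Yosef ∩ Leo ∩ Jonas ∩ Farrukh ∩ Arjun: 11:30-13:15, 15:30-16:15.
Esperanza ∩ Yosef ∩ Leo ∩ Jonas ∩ Farrukh ∩ Arjun ∩ Quinn: 11:30-13:15, 15:30-16:15.
Those are the intersection windows.
The longest is 11:30-13:15 at 105 minutes.

105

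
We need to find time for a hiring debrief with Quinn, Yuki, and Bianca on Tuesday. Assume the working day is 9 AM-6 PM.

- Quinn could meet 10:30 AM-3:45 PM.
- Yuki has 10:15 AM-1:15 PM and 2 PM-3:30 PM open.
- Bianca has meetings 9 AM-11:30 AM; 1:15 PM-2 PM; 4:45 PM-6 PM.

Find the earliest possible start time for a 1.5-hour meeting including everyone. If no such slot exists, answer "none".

Quinn free: 10:30-15:45.
Yuki free: 10:15-13:15, 14:00-15:30.
Bianca free: 11:30-13:15, 14:00-16:45 (invert busy blocks within the working day).
Quinn ∩ Yuki: 10:30-13:15, 14:00-15:30.
Quinn ∩ Yuki ∩ Bianca: 11:30-13:15, 14:00-15:30.
Those are the intersection windows.
The first common window of at least 90 minutes is 11:30-13:15, so the earliest start is 11:30.

11:30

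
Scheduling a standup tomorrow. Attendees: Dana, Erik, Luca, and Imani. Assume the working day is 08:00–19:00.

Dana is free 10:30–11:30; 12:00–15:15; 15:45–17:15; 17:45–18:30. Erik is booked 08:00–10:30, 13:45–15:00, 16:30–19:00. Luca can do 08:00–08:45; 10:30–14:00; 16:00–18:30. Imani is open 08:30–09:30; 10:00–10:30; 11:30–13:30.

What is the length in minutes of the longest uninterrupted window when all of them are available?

90

Dana free: 10:30-11:30, 12:00-15:15, 15:45-17:15, 17:45-18:30.
Erik free: 10:30-13:45, 15:00-16:30 (invert busy blocks within the working day).
Luca free: 08:00-08:45, 10:30-14:00, 16:00-18:30.
Imani free: 08:30-09:30, 10:00-10:30, 11:30-13:30.
Dana ∩ Erik: 10:30-11:30, 12:00-13:45, 15:00-15:15, 15:45-16:30.
Dana ∩ Erik ∩ Luca: 10:30-11:30, 12:00-13:45, 16:00-16:30.
Dana ∩ Erik ∩ Luca ∩ Imani: 12:00-13:30.
The longest is 12:00-13:30 at 90 minutes.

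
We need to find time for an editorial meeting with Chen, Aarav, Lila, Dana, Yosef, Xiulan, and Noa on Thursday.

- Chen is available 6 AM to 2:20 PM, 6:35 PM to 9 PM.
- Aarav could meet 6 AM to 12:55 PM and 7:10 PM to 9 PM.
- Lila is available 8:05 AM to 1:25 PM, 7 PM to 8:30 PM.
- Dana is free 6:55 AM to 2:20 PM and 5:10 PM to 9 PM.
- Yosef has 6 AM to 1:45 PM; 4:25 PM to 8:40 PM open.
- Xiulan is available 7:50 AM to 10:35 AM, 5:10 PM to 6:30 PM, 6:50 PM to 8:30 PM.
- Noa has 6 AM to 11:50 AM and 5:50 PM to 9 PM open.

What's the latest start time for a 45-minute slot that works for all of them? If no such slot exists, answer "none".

19:45

Chen ∩ Aarav: 06:00-12:55, 19:10-21:00.
Chen ∩ Aarav ∩ Lila: 08:05-12:55, 19:10-20:30.
Chen ∩ Aarav ∩ Lila ∩ Dana: 08:05-12:55, 19:10-20:30.
Chen ∩ Aarav ∩ Lila ∩ Dana ∩ Yosef: 08:05-12:55, 19:10-20:30.
Chen ∩ Aarav ∩ Lila ∩ Dana ∩ Yosef ∩ Xiulan: 08:05-10:35, 19:10-20:30.
Chen ∩ Aarav ∩ Lila ∩ Dana ∩ Yosef ∩ Xiulan ∩ Noa: 08:05-10:35, 19:10-20:30.
The last common window of at least 45 minutes is 19:10-20:30; a 45-minute meeting can start as late as 19:45 and still end by 20:30.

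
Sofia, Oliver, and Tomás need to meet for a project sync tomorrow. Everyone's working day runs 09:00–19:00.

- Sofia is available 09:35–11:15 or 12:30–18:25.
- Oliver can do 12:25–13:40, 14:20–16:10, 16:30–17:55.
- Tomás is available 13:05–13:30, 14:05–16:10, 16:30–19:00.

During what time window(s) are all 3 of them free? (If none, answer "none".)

Sofia ∩ Oliver: 12:30-13:40, 14:20-16:10, 16:30-17:55.
Sofia ∩ Oliver ∩ Tomás: 13:05-13:30, 14:20-16:10, 16:30-17:55.
So the common availability across everyone is 13:05-13:30, 14:20-16:10, 16:30-17:55.

13:05-13:30, 14:20-16:10, 16:30-17:55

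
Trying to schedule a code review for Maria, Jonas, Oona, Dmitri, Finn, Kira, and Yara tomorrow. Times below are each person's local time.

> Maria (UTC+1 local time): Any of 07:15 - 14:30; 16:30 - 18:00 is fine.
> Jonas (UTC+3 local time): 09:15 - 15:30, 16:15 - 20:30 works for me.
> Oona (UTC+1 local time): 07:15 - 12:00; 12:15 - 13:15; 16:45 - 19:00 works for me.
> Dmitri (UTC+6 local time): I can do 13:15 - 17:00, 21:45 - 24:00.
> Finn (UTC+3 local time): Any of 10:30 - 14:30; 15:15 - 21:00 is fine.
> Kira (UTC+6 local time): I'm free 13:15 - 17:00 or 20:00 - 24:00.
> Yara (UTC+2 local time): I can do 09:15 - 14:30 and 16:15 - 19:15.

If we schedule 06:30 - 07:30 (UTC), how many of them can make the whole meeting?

Maria in UTC: 06:15-13:30, 15:30-17:00 (subtract 1h to convert from UTC+1).
Jonas in UTC: 06:15-12:30, 13:15-17:30 (subtract 3h to convert from UTC+3).
Oona in UTC: 06:15-11:00, 11:15-12:15, 15:45-18:00 (subtract 1h to convert from UTC+1).
Dmitri in UTC: 07:15-11:00, 15:45-18:00 (subtract 6h to convert from UTC+6).
Finn in UTC: 07:30-11:30, 12:15-18:00 (subtract 3h to convert from UTC+3).
Kira in UTC: 07:15-11:00, 14:00-18:00 (subtract 6h to convert from UTC+6).
Yara in UTC: 07:15-12:30, 14:15-17:15 (subtract 2h to convert from UTC+2).
Maria, Jonas, and Oona can make the full 06:30-07:30 slot — that's 3.

3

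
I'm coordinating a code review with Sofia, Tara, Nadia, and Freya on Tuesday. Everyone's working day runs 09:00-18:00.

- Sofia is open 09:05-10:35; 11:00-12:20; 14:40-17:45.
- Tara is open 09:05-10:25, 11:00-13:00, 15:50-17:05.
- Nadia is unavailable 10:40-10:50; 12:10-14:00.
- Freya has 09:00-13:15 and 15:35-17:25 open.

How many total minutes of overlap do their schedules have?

Sofia free: 09:05-10:35, 11:00-12:20, 14:40-17:45.
Tara free: 09:05-10:25, 11:00-13:00, 15:50-17:05.
Nadia free: 09:00-10:40, 10:50-12:10, 14:00-18:00 (invert busy blocks within the working day).
Freya free: 09:00-13:15, 15:35-17:25.
Sofia ∩ Tara: 09:05-10:25, 11:00-12:20, 15:50-17:05.
Sofia ∩ Tara ∩ Nadia: 09:05-10:25, 11:00-12:10, 15:50-17:05.
Sofia ∩ Tara ∩ Nadia ∩ Freya: 09:05-10:25, 11:00-12:10, 15:50-17:05.
Summing the common windows: 80 + 70 + 75 = 225 minutes.

225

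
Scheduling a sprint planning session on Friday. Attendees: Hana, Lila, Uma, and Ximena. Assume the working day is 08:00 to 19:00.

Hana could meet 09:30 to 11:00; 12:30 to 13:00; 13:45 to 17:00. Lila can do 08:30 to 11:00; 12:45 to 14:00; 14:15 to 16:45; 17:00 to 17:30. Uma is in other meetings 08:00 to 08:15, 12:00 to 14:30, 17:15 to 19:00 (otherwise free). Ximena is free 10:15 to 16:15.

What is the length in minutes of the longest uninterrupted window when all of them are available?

105

Hana free: 09:30-11:00, 12:30-13:00, 13:45-17:00.
Lila free: 08:30-11:00, 12:45-14:00, 14:15-16:45, 17:00-17:30.
Uma free: 08:15-12:00, 14:30-17:15 (invert busy blocks within the working day).
Ximena free: 10:15-16:15.
Hana ∩ Lila: 09:30-11:00, 12:45-13:00, 13:45-14:00, 14:15-16:45.
Hana ∩ Lila ∩ Uma: 09:30-11:00, 14:30-16:45.
Hana ∩ Lila ∩ Uma ∩ Ximena: 10:15-11:00, 14:30-16:15.
Those are the intersection windows.
The longest is 14:30-16:15 at 105 minutes.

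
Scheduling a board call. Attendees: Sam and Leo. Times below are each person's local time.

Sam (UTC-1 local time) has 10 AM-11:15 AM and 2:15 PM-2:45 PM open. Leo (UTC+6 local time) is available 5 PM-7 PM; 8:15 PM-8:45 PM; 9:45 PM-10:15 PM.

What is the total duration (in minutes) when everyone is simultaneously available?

Sam in UTC: 11:00-12:15, 15:15-15:45 (add 1h to convert from UTC-1).
Leo in UTC: 11:00-13:00, 14:15-14:45, 15:45-16:15 (subtract 6h to convert from UTC+6).
Sam ∩ Leo: 11:00-12:15.
So the common availability across everyone is 11:00-12:15.
That's a single block of 75 minutes.

75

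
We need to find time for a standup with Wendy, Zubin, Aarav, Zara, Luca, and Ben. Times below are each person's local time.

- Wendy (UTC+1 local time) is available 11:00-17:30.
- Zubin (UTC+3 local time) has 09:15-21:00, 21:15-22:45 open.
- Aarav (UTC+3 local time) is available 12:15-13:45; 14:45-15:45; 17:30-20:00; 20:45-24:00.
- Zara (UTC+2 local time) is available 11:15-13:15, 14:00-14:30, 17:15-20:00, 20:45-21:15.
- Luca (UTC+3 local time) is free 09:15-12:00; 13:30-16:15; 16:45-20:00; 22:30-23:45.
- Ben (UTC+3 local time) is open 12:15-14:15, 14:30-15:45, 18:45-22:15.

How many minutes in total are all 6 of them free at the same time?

Wendy in UTC: 10:00-16:30 (subtract 1h to convert from UTC+1).
Zubin in UTC: 06:15-18:00, 18:15-19:45 (subtract 3h to convert from UTC+3).
Aarav in UTC: 09:15-10:45, 11:45-12:45, 14:30-17:00, 17:45-21:00 (subtract 3h to convert from UTC+3).
Zara in UTC: 09:15-11:15, 12:00-12:30, 15:15-18:00, 18:45-19:15 (subtract 2h to convert from UTC+2).
Luca in UTC: 06:15-09:00, 10:30-13:15, 13:45-17:00, 19:30-20:45 (subtract 3h to convert from UTC+3).
Ben in UTC: 09:15-11:15, 11:30-12:45, 15:45-19:15 (subtract 3h to convert from UTC+3).
Wendy ∩ Zubin: 10:00-16:30.
Wendy ∩ Zubin ∩ Aarav: 10:00-10:45, 11:45-12:45, 14:30-16:30.
Wendy ∩ Zubin ∩ Aarav ∩ Zara: 10:00-10:45, 12:00-12:30, 15:15-16:30.
Wendy ∩ Zubin ∩ Aarav ∩ Zara ∩ Luca: 10:30-10:45, 12:00-12:30, 15:15-16:30.
Wendy ∩ Zubin ∩ Aarav ∩ Zara ∩ Luca ∩ Ben: 10:30-10:45, 12:00-12:30, 15:45-16:30.
Summing the common windows: 15 + 30 + 45 = 90 minutes.

90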